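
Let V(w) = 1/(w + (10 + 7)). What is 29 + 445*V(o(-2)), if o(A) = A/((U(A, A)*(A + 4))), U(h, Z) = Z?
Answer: 381/7 ≈ 54.429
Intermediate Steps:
o(A) = 1/(4 + A) (o(A) = A/((A*(A + 4))) = A/((A*(4 + A))) = A*(1/(A*(4 + A))) = 1/(4 + A))
V(w) = 1/(17 + w) (V(w) = 1/(w + 17) = 1/(17 + w))
29 + 445*V(o(-2)) = 29 + 445/(17 + 1/(4 - 2)) = 29 + 445/(17 + 1/2) = 29 + 445/(35/2) = 29 + 445*(2/35) = 29 + 178/7 = 381/7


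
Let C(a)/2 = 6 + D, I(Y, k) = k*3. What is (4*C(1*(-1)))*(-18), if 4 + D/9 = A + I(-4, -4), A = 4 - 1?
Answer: 15984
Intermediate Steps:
I(Y, k) = 3*k
A = 3
D = -117 (D = -36 + 9*(3 + 3*(-4)) = -36 + 9*(3 - 12) = -36 + 9*(-9) = -36 - 81 = -117)
C(a) = -222 (C(a) = 2*(6 - 117) = 2*(-111) = -222)
(4*C(1*(-1)))*(-18) = (4*(-222))*(-18) = -888*(-18) = 15984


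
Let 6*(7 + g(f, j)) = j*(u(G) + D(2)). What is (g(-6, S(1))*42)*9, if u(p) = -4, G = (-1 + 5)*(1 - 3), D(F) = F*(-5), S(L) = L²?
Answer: -3528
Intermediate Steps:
D(F) = -5*F
G = -8 (G = 4*(-2) = -8)
g(f, j) = -7 - 7*j/3 (g(f, j) = -7 + (j*(-4 - 5*2))/6 = -7 + (j*(-4 - 10))/6 = -7 + (j*(-14))/6 = -7 + (-14*j)/6 = -7 - 7*j/3)
(g(-6, S(1))*42)*9 = ((-7 - 7/3*1²)*42)*9 = ((-7 - 7/3*1)*42)*9 = ((-7 - 7/3)*42)*9 = -28/3*42*9 = -392*9 = -3528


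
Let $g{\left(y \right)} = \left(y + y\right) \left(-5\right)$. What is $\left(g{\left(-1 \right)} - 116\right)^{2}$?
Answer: $11236$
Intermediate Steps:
$g{\left(y \right)} = - 10 y$ ($g{\left(y \right)} = 2 y \left(-5\right) = - 10 y$)
$\left(g{\left(-1 \right)} - 116\right)^{2} = \left(\left(-10\right) \left(-1\right) - 116\right)^{2} = \left(10 - 116\right)^{2} = \left(-106\right)^{2} = 11236$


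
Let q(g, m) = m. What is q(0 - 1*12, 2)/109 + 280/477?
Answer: 31474/51993 ≈ 0.60535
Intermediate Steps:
q(0 - 1*12, 2)/109 + 280/477 = 2/109 + 280/477 = 31474/51993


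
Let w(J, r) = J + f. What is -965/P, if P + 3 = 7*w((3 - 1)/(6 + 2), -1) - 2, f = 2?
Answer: -3860/43 ≈ -89.767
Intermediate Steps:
w(J, r) = 2 + J (w(J, r) = J + 2 = 2 + J)
P = 43/4 (P = -3 + (7*(2 + (3 - 1)/(6 + 2)) - 2) = -3 + (7*(2 + 2/8) - 2) = -3 + (7*(2 + 2*(⅛)) - 2) = -3 + (7*(2 + ¼) - 2) = -3 + (7*(9/4) - 2) = -3 + (63/4 - 2) = -3 + 55/4 = 43/4 ≈ 10.750)
-965/P = -965/43/4 = -965*4/43 = -3860/43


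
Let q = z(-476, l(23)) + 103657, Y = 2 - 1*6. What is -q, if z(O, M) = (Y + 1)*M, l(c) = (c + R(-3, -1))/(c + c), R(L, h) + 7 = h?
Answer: -4768177/46 ≈ -1.0366e+5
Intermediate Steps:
Y = -4 (Y = 2 - 6 = -4)
R(L, h) = -7 + h
l(c) = (-8 + c)/(2*c) (l(c) = (c + (-7 - 1))/(c + c) = (c - 8)/((2*c)) = (-8 + c)*(1/(2*c)) = (-8 + c)/(2*c))
z(O, M) = -3*M (z(O, M) = (-4 + 1)*M = -3*M)
q = 4768177/46 (q = -3*(-8 + 23)/(2*23) + 103657 = -3*15/(2*23) + 103657 = -3*15/46 + 103657 = -45/46 + 103657 = 4768177/46 ≈ 1.0366e+5)
-q = -1*4768177/46 = -4768177/46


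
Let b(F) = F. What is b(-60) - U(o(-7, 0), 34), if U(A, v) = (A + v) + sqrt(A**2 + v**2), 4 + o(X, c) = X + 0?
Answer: -83 - sqrt(1277) ≈ -118.74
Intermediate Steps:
o(X, c) = -4 + X (o(X, c) = -4 + (X + 0) = -4 + X)
U(A, v) = A + v + sqrt(A**2 + v**2)
b(-60) - U(o(-7, 0), 34) = -60 - ((-4 - 7) + 34 + sqrt((-4 - 7)**2 + 34**2)) = -60 - (-11 + 34 + sqrt((-11)**2 + 1156)) = -60 - (-11 + 34 + sqrt(121 + 1156)) = -60 - (-11 + 34 + sqrt(1277)) = -60 - (23 + sqrt(1277)) = -60 + (-23 - sqrt(1277)) = -83 - sqrt(1277)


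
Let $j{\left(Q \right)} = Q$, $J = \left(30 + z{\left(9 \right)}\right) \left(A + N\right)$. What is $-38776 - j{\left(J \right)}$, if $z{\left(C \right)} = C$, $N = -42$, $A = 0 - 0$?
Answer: $-37138$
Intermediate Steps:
$A = 0$ ($A = 0 + 0 = 0$)
$J = -1638$ ($J = \left(30 + 9\right) \left(0 - 42\right) = 39 \left(-42\right) = -1638$)
$-38776 - j{\left(J \right)} = -38776 - -1638 = -38776 + 1638 = -37138$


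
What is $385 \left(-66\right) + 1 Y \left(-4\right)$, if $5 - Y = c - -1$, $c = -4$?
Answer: $-25442$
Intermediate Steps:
$Y = 8$ ($Y = 5 - \left(-4 - -1\right) = 5 - \left(-4 + 1\right) = 5 - -3 = 5 + 3 = 8$)
$385 \left(-66\right) + 1 Y \left(-4\right) = 385 \left(-66\right) + 1 \cdot 8 \left(-4\right) = -25410 + 8 \left(-4\right) = -25410 - 32 = -25442$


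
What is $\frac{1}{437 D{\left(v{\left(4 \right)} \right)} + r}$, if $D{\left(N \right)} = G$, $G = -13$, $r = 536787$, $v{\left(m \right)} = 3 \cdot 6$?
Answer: $\frac{1}{531106} \approx 1.8829 \cdot 10^{-6}$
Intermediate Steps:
$v{\left(m \right)} = 18$
$D{\left(N \right)} = -13$
$\frac{1}{437 D{\left(v{\left(4 \right)} \right)} + r} = \frac{1}{437 \left(-13\right) + 536787} = \frac{1}{-5681 + 536787} = \frac{1}{531106}$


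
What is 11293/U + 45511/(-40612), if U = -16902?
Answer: -8646889/4833972 ≈ -1.7888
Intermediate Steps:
11293/U + 45511/(-40612) = 11293/(-16902) + 45511/(-40612) = 11293*(-1/16902) + 45511*(-1/40612) = -11293/16902 - 641/572 = -8646889/4833972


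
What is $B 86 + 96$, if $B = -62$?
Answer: $-5236$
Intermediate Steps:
$B 86 + 96 = \left(-62\right) 86 + 96 = -5332 + 96 = -5236$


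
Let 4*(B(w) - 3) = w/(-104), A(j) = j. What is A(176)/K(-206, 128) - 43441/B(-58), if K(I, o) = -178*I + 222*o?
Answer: -147020301556/10624963 ≈ -13837.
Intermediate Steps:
B(w) = 3 - w/416 (B(w) = 3 + (w/(-104))/4 = 3 + (w*(-1/104))/4 = 3 + (-w/104)/4 = 3 - w/416)
A(176)/K(-206, 128) - 43441/B(-58) = 176/(-178*(-206) + 222*128) - 43441/(3 - 1/416*(-58)) = 176/(36668 + 28416) - 43441/(3 + 29/208) = 176/65084 - 43441/653/208 = 176*(1/65084) - 43441*208/653 = 44/16271 - 9035728/653 = -147020301556/10624963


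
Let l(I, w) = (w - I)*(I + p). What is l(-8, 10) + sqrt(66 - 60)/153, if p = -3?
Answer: -198 + sqrt(6)/153 ≈ -197.98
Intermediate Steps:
l(I, w) = (-3 + I)*(w - I) (l(I, w) = (w - I)*(I - 3) = (w - I)*(-3 + I) = (-3 + I)*(w - I))
l(-8, 10) + sqrt(66 - 60)/153 = (-1*(-8)**2 - 3*10 + 3*(-8) - 8*10) + sqrt(66 - 60)/153 = (-1*64 - 30 - 24 - 80) + sqrt(6)*(1/153) = (-64 - 30 - 24 - 80) + sqrt(6)/153 = -198 + sqrt(6)/153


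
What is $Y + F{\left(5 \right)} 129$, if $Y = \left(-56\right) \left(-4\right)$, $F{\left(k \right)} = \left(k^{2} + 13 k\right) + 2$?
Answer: $12092$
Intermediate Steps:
$F{\left(k \right)} = 2 + k^{2} + 13 k$
$Y = 224$
$Y + F{\left(5 \right)} 129 = 224 + \left(2 + 5^{2} + 13 \cdot 5\right) 129 = 224 + \left(2 + 25 + 65\right) 129 = 224 + 92 \cdot 129 = 224 + 11868 = 12092$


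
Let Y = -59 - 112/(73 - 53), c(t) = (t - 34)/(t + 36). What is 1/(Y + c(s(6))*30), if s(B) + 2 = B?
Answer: -10/871 ≈ -0.011481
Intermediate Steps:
s(B) = -2 + B
c(t) = (-34 + t)/(36 + t)
Y = -323/5 (Y = -59 - 112/20 = -59 - 112*1/20 = -59 - 28/5 = -323/5 ≈ -64.600)
1/(Y + c(s(6))*30) = 1/(-323/5 + ((-34 + (-2 + 6))/(36 + (-2 + 6)))*30) = 1/(-323/5 + ((-34 + 4)/(36 + 4))*30) = 1/(-323/5 + (-30/40)*30) = 1/(-323/5 + ((1/40)*(-30))*30) = 1/(-323/5 - ¾*30) = 1/(-323/5 - 45/2) = 1/(-871/10) = -10/871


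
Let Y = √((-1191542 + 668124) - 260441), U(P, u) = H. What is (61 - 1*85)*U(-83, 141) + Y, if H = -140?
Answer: 3360 + I*√783859 ≈ 3360.0 + 885.36*I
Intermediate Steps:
U(P, u) = -140
Y = I*√783859 (Y = √(-523418 - 260441) = √(-783859) = I*√783859 ≈ 885.36*I)
(61 - 1*85)*U(-83, 141) + Y = (61 - 1*85)*(-140) + I*√783859 = (61 - 85)*(-140) + I*√783859 = -24*(-140) + I*√783859 = 3360 + I*√783859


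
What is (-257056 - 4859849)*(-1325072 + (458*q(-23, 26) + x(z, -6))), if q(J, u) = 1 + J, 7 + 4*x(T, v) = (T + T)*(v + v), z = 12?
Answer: 27328811394735/4 ≈ 6.8322e+12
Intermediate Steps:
x(T, v) = -7/4 + T*v (x(T, v) = -7/4 + ((T + T)*(v + v))/4 = -7/4 + ((2*T)*(2*v))/4 = -7/4 + (4*T*v)/4 = -7/4 + T*v)
(-257056 - 4859849)*(-1325072 + (458*q(-23, 26) + x(z, -6))) = (-257056 - 4859849)*(-1325072 + (458*(1 - 23) + (-7/4 + 12*(-6)))) = -5116905*(-1325072 + (458*(-22) + (-7/4 - 72))) = -5116905*(-1325072 + (-10076 - 295/4)) = -5116905*(-1325072 - 40599/4) = -5116905*(-5340887/4) = 27328811394735/4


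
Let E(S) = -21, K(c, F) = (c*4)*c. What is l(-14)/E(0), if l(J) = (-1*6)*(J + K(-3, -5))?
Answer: 44/7 ≈ 6.2857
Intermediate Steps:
K(c, F) = 4*c² (K(c, F) = (4*c)*c = 4*c²)
l(J) = -216 - 6*J (l(J) = (-1*6)*(J + 4*(-3)²) = -6*(J + 4*9) = -6*(J + 36) = -6*(36 + J) = -216 - 6*J)
l(-14)/E(0) = (-216 - 6*(-14))/(-21) = (-216 + 84)*(-1/21) = -132*(-1/21) = 44/7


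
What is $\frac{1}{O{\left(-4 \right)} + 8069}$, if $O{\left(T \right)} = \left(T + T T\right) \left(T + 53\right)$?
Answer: $\frac{1}{8657} \approx 0.00011551$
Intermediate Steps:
$O{\left(T \right)} = \left(53 + T\right) \left(T + T^{2}\right)$ ($O{\left(T \right)} = \left(T + T^{2}\right) \left(53 + T\right) = \left(53 + T\right) \left(T + T^{2}\right)$)
$\frac{1}{O{\left(-4 \right)} + 8069} = \frac{1}{- 4 \left(53 + \left(-4\right)^{2} + 54 \left(-4\right)\right) + 8069} = \frac{1}{- 4 \left(53 + 16 - 216\right) + 8069} = \frac{1}{\left(-4\right) \left(-147\right) + 8069} = \frac{1}{588 + 8069} = \frac{1}{8657}$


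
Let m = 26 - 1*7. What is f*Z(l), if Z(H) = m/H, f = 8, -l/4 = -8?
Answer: 19/4 ≈ 4.7500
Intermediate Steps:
l = 32 (l = -4*(-8) = 32)
m = 19 (m = 26 - 7 = 19)
Z(H) = 19/H
f*Z(l) = 8*(19/32) = 19/4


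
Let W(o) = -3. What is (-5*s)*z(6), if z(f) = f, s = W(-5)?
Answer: 90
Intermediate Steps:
s = -3
(-5*s)*z(6) = -5*(-3)*6 = 15*6 = 90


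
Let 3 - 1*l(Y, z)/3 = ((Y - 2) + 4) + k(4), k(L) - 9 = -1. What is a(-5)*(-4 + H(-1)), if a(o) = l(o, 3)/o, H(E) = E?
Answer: -6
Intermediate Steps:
k(L) = 8 (k(L) = 9 - 1 = 8)
l(Y, z) = -21 - 3*Y (l(Y, z) = 9 - 3*(((Y - 2) + 4) + 8) = 9 - 3*(((-2 + Y) + 4) + 8) = 9 - 3*((2 + Y) + 8) = 9 - 3*(10 + Y) = 9 + (-30 - 3*Y) = -21 - 3*Y)
a(o) = (-21 - 3*o)/o
a(-5)*(-4 + H(-1)) = (-3 - 21/(-5))*(-4 - 1) = (-3 - 21*(-1/5))*(-5) = (-3 + 21/5)*(-5) = (6/5)*(-5) = -6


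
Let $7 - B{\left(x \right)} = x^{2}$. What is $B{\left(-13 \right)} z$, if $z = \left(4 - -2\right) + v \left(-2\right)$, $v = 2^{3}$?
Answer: $1620$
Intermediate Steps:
$B{\left(x \right)} = 7 - x^{2}$
$v = 8$
$z = -10$ ($z = \left(4 - -2\right) + 8 \left(-2\right) = \left(4 + 2\right) - 16 = 6 - 16 = -10$)
$B{\left(-13 \right)} z = \left(7 - \left(-13\right)^{2}\right) \left(-10\right) = \left(7 - 169\right) \left(-10\right) = \left(-162\right) \left(-10\right) = 1620$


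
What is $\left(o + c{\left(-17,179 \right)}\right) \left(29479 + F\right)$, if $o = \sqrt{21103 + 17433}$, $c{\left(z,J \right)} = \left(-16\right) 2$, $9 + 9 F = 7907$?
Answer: $- \frac{8742688}{9} + \frac{546418 \sqrt{9634}}{9} \approx 4.9878 \cdot 10^{6}$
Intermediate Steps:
$F = \frac{7898}{9}$ ($F = -1 + \frac{1}{9} \cdot 7907 = -1 + \frac{7907}{9} = \frac{7898}{9} \approx 877.56$)
$c{\left(z,J \right)} = -32$
$o = 2 \sqrt{9634}$ ($o = \sqrt{38536} = 2 \sqrt{9634} \approx 196.31$)
$\left(o + c{\left(-17,179 \right)}\right) \left(29479 + F\right) = \left(2 \sqrt{9634} - 32\right) \left(29479 + \frac{7898}{9}\right) = \left(-32 + 2 \sqrt{9634}\right) \frac{273209}{9} = - \frac{8742688}{9} + \frac{546418 \sqrt{9634}}{9}$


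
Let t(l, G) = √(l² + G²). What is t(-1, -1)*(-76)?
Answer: -76*√2 ≈ -107.48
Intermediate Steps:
t(l, G) = √(G² + l²)
t(-1, -1)*(-76) = √((-1)² + (-1)²)*(-76) = √(1 + 1)*(-76) = √2*(-76) = -76*√2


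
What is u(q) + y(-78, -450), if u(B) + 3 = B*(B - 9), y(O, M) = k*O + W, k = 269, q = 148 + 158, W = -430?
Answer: 69467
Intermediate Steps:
q = 306
y(O, M) = -430 + 269*O (y(O, M) = 269*O - 430 = -430 + 269*O)
u(B) = -3 + B*(-9 + B) (u(B) = -3 + B*(B - 9) = -3 + B*(-9 + B))
u(q) + y(-78, -450) = (-3 + 306**2 - 9*306) + (-430 + 269*(-78)) = (-3 + 93636 - 2754) + (-430 - 20982) = 90879 - 21412 = 69467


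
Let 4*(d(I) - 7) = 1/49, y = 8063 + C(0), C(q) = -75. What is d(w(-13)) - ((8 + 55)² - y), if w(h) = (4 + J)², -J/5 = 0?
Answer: 789097/196 ≈ 4026.0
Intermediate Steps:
J = 0 (J = -5*0 = 0)
w(h) = 16 (w(h) = (4 + 0)² = 4² = 16)
y = 7988 (y = 8063 - 75 = 7988)
d(I) = 1373/196 (d(I) = 7 + (¼)/49 = 7 + (¼)*(1/49) = 7 + 1/196 = 1373/196)
d(w(-13)) - ((8 + 55)² - y) = 1373/196 - ((8 + 55)² - 1*7988) = 1373/196 - (63² - 7988) = 1373/196 - (3969 - 7988) = 1373/196 - 1*(-4019) = 1373/196 + 4019 = 789097/196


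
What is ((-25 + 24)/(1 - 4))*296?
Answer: 296/3 ≈ 98.667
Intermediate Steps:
((-25 + 24)/(1 - 4))*296 = -1/(-3)*296 = -1*(-⅓)*296 = (⅓)*296 = 296/3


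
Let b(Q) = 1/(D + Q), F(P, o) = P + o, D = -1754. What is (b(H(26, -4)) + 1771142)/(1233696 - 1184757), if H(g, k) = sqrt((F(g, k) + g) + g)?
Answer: 247673437955/6843545229 - sqrt(74)/150557995038 ≈ 36.191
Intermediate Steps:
H(g, k) = sqrt(k + 3*g) (H(g, k) = sqrt(((g + k) + g) + g) = sqrt((k + 2*g) + g) = sqrt(k + 3*g))
b(Q) = 1/(-1754 + Q)
(b(H(26, -4)) + 1771142)/(1233696 - 1184757) = (1/(-1754 + sqrt(-4 + 3*26)) + 1771142)/(1233696 - 1184757) = (1/(-1754 + sqrt(-4 + 78)) + 1771142)/48939 = (1/(-1754 + sqrt(74)) + 1771142)*(1/48939) = (1771142 + 1/(-1754 + sqrt(74)))*(1/48939) = 1771142/48939 + 1/(48939*(-1754 + sqrt(74)))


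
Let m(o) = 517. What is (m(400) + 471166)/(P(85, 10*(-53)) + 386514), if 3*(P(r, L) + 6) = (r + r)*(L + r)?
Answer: 1415049/1083874 ≈ 1.3055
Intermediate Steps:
P(r, L) = -6 + 2*r*(L + r)/3 (P(r, L) = -6 + ((r + r)*(L + r))/3 = -6 + ((2*r)*(L + r))/3 = -6 + (2*r*(L + r))/3 = -6 + 2*r*(L + r)/3)
(m(400) + 471166)/(P(85, 10*(-53)) + 386514) = (517 + 471166)/((-6 + (⅔)*85² + (⅔)*(10*(-53))*85) + 386514) = 471683/((-6 + (⅔)*7225 + (⅔)*(-530)*85) + 386514) = 471683/((-6 + 14450/3 - 90100/3) + 386514) = 471683/(-75668/3 + 386514) = 471683/(1083874/3) = 471683*(3/1083874) = 1415049/1083874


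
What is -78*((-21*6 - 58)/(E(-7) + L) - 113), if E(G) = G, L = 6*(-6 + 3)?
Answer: 205998/25 ≈ 8239.9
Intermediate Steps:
L = -18 (L = 6*(-3) = -18)
-78*((-21*6 - 58)/(E(-7) + L) - 113) = -78*((-21*6 - 58)/(-7 - 18) - 113) = -78*((-126 - 58)/(-25) - 113) = -78*(-184*(-1/25) - 113) = -78*(184/25 - 113) = -78*(-2641/25) = 205998/25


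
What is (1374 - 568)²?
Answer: 649636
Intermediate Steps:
(1374 - 568)² = 806² = 649636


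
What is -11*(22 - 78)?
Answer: 616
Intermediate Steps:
-11*(22 - 78) = -11*(-56) = 616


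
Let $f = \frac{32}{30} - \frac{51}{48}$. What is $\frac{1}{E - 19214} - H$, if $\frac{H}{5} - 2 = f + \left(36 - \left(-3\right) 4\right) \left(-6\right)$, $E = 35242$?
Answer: $\frac{275036485}{192336} \approx 1430.0$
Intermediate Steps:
$f = \frac{1}{240}$ ($f = 32 \cdot \frac{1}{30} - \frac{17}{16} = \frac{16}{15} - \frac{17}{16} = \frac{1}{240} \approx 0.0041667$)
$H = - \frac{68639}{48}$ ($H = 10 + 5 \left(\frac{1}{240} + \left(36 - \left(-3\right) 4\right) \left(-6\right)\right) = 10 + 5 \left(\frac{1}{240} + \left(36 - -12\right) \left(-6\right)\right) = 10 + 5 \left(\frac{1}{240} + \left(36 + 12\right) \left(-6\right)\right) = 10 + 5 \left(\frac{1}{240} + 48 \left(-6\right)\right) = 10 + 5 \left(\frac{1}{240} - 288\right) = 10 + 5 \left(- \frac{69119}{240}\right) = 10 - \frac{69119}{48} = - \frac{68639}{48} \approx -1430.0$)
$\frac{1}{E - 19214} - H = \frac{1}{35242 - 19214} - - \frac{68639}{48} = \frac{1}{16028} + \frac{68639}{48} = \frac{275036485}{192336}$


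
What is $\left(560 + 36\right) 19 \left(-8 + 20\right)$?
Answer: $135888$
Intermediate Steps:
$\left(560 + 36\right) 19 \left(-8 + 20\right) = 596 \cdot 19 \cdot 12 = 596 \cdot 228 = 135888$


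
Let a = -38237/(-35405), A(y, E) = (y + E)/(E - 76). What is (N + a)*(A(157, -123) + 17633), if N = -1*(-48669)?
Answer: 6046467662637806/7045595 ≈ 8.5819e+8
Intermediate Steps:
N = 48669
A(y, E) = (E + y)/(-76 + E)
a = 38237/35405 (a = -38237*(-1/35405) = 38237/35405 ≈ 1.0800)
(N + a)*(A(157, -123) + 17633) = (48669 + 38237/35405)*((-123 + 157)/(-76 - 123) + 17633) = 1723164182*(34/(-199) + 17633)/35405 = 1723164182*(-1/199*34 + 17633)/35405 = 1723164182*(-34/199 + 17633)/35405 = (1723164182/35405)*(3508933/199) = 6046467662637806/7045595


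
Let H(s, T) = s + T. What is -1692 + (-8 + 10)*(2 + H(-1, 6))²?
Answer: -1594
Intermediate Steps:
H(s, T) = T + s
-1692 + (-8 + 10)*(2 + H(-1, 6))² = -1692 + (-8 + 10)*(2 + (6 - 1))² = -1692 + 2*(2 + 5)² = -1692 + 2*7² = -1692 + 2*49 = -1692 + 98 = -1594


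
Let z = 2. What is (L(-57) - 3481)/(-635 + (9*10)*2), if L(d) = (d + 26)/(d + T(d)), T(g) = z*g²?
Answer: 1724704/225435 ≈ 7.6506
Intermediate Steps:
T(g) = 2*g²
L(d) = (26 + d)/(d + 2*d²) (L(d) = (d + 26)/(d + 2*d²) = (26 + d)/(d + 2*d²))
(L(-57) - 3481)/(-635 + (9*10)*2) = ((26 - 57)/((-57)*(1 + 2*(-57))) - 3481)/(-635 + (9*10)*2) = (-1/57*(-31)/(1 - 114) - 3481)/(-635 + 90*2) = (-1/57*(-31)/(-113) - 3481)/(-635 + 180) = (-1/57*(-1/113)*(-31) - 3481)/(-455) = (-31/6441 - 3481)*(-1/455) = -22421152/6441*(-1/455) = 1724704/225435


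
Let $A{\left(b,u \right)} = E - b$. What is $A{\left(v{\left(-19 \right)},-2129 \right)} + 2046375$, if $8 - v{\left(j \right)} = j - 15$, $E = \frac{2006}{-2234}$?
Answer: $\frac{2285752958}{1117} \approx 2.0463 \cdot 10^{6}$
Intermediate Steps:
$E = - \frac{1003}{1117}$ ($E = 2006 \left(- \frac{1}{2234}\right) = - \frac{1003}{1117} \approx -0.89794$)
$v{\left(j \right)} = 23 - j$ ($v{\left(j \right)} = 8 - \left(j - 15\right) = 8 - \left(-15 + j\right) = 23 - j$)
$A{\left(b,u \right)} = - \frac{1003}{1117} - b$
$A{\left(v{\left(-19 \right)},-2129 \right)} + 2046375 = \left(- \frac{1003}{1117} - \left(23 - -19\right)\right) + 2046375 = \left(- \frac{1003}{1117} - \left(23 + 19\right)\right) + 2046375 = \left(- \frac{1003}{1117} - 42\right) + 2046375 = - \frac{47917}{1117} + 2046375 = \frac{2285752958}{1117}$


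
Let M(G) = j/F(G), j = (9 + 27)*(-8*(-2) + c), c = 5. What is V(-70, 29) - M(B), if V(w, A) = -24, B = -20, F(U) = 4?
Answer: -213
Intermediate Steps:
j = 756 (j = (9 + 27)*(-8*(-2) + 5) = 36*(16 + 5) = 36*21 = 756)
M(G) = 189 (M(G) = 756/4 = 756*(¼) = 189)
V(-70, 29) - M(B) = -24 - 1*189 = -24 - 189 = -213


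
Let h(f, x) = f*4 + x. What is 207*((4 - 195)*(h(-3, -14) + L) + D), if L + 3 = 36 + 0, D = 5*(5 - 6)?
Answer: -277794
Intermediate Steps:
h(f, x) = x + 4*f (h(f, x) = 4*f + x = x + 4*f)
D = -5 (D = 5*(-1) = -5)
L = 33 (L = -3 + (36 + 0) = -3 + 36 = 33)
207*((4 - 195)*(h(-3, -14) + L) + D) = 207*((4 - 195)*((-14 + 4*(-3)) + 33) - 5) = 207*(-191*((-14 - 12) + 33) - 5) = 207*(-191*(-26 + 33) - 5) = 207*(-191*7 - 5) = 207*(-1337 - 5) = 207*(-1342) = -277794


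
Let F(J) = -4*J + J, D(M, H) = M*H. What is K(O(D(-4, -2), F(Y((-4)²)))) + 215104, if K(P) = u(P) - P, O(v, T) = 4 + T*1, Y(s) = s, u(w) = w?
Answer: 215104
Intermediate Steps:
D(M, H) = H*M
F(J) = -3*J
O(v, T) = 4 + T
K(P) = 0 (K(P) = P - P = 0)
K(O(D(-4, -2), F(Y((-4)²)))) + 215104 = 0 + 215104 = 215104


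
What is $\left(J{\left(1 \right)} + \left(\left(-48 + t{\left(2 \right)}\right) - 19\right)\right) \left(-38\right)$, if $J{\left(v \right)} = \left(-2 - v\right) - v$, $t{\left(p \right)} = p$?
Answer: $2622$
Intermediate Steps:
$J{\left(v \right)} = -2 - 2 v$
$\left(J{\left(1 \right)} + \left(\left(-48 + t{\left(2 \right)}\right) - 19\right)\right) \left(-38\right) = \left(\left(-2 - 2\right) + \left(\left(-48 + 2\right) - 19\right)\right) \left(-38\right) = \left(\left(-2 - 2\right) - 65\right) \left(-38\right) = \left(-4 - 65\right) \left(-38\right) = \left(-69\right) \left(-38\right) = 2622$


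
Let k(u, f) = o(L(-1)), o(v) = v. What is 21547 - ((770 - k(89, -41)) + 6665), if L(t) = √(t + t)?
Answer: 14112 + I*√2 ≈ 14112.0 + 1.4142*I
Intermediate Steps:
L(t) = √2*√t (L(t) = √(2*t) = √2*√t)
k(u, f) = I*√2 (k(u, f) = √2*√(-1) = √2*I = I*√2)
21547 - ((770 - k(89, -41)) + 6665) = 21547 - ((770 - I*√2) + 6665) = 21547 - (7435 - I*√2) = 21547 + (-7435 + I*√2) = 14112 + I*√2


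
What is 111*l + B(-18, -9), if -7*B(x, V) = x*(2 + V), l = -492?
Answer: -54630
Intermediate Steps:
B(x, V) = -x*(2 + V)/7
111*l + B(-18, -9) = 111*(-492) - 1/7*(-18)*(2 - 9) = -54612 - 1/7*(-18)*(-7) = -54612 - 18 = -54630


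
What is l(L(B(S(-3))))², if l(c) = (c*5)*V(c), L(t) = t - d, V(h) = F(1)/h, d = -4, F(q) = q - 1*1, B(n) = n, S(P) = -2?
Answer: 0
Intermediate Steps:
F(q) = -1 + q (F(q) = q - 1 = -1 + q)
V(h) = 0 (V(h) = (-1 + 1)/h = 0/h = 0)
L(t) = 4 + t (L(t) = t - 1*(-4) = t + 4 = 4 + t)
l(c) = 0 (l(c) = (c*5)*0 = (5*c)*0 = 0)
l(L(B(S(-3))))² = 0² = 0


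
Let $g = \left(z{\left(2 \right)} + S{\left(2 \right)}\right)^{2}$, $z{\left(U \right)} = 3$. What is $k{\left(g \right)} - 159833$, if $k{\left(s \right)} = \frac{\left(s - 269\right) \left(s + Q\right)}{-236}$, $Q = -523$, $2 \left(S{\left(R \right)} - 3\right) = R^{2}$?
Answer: $- \frac{37814683}{236} \approx -1.6023 \cdot 10^{5}$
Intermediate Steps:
$S{\left(R \right)} = 3 + \frac{R^{2}}{2}$
$g = 64$ ($g = \left(3 + \left(3 + \frac{2^{2}}{2}\right)\right)^{2} = \left(3 + \left(3 + \frac{1}{2} \cdot 4\right)\right)^{2} = \left(3 + \left(3 + 2\right)\right)^{2} = \left(3 + 5\right)^{2} = 8^{2} = 64$)
$k{\left(s \right)} = - \frac{\left(-523 + s\right) \left(-269 + s\right)}{236}$ ($k{\left(s \right)} = \frac{\left(s - 269\right) \left(s - 523\right)}{-236} = \left(-269 + s\right) \left(-523 + s\right) \left(- \frac{1}{236}\right) = \left(-523 + s\right) \left(-269 + s\right) \left(- \frac{1}{236}\right) = - \frac{\left(-523 + s\right) \left(-269 + s\right)}{236}$)
$k{\left(g \right)} - 159833 = \left(- \frac{140687}{236} - \frac{64^{2}}{236} + \frac{198}{59} \cdot 64\right) - 159833 = \left(- \frac{140687}{236} - \frac{1024}{59} + \frac{12672}{59}\right) - 159833 = - \frac{94095}{236} - 159833 = - \frac{37814683}{236}$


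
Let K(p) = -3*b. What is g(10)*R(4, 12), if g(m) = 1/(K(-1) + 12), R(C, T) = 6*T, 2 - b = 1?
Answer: 8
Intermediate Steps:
b = 1 (b = 2 - 1*1 = 2 - 1 = 1)
K(p) = -3 (K(p) = -3*1 = -3)
g(m) = ⅑ (g(m) = 1/(-3 + 12) = 1/9 = ⅑)
g(10)*R(4, 12) = (6*12)/9 = (⅑)*72 = 8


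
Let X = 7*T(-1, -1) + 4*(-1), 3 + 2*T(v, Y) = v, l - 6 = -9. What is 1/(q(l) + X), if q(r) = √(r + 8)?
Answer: -18/319 - √5/319 ≈ -0.063436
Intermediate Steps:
l = -3 (l = 6 - 9 = -3)
T(v, Y) = -3/2 + v/2
q(r) = √(8 + r)
X = -18 (X = 7*(-3/2 + (½)*(-1)) + 4*(-1) = 7*(-3/2 - ½) - 4 = 7*(-2) - 4 = -14 - 4 = -18)
1/(q(l) + X) = 1/(√(8 - 3) - 18) = 1/(√5 - 18) = 1/(-18 + √5)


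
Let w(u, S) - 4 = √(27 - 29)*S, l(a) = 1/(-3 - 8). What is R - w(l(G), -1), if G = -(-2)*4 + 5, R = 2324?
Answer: 2320 + I*√2 ≈ 2320.0 + 1.4142*I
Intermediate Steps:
G = 13 (G = -2*(-4) + 5 = 8 + 5 = 13)
l(a) = -1/11 (l(a) = 1/(-11) = -1/11)
w(u, S) = 4 + I*S*√2 (w(u, S) = 4 + √(27 - 29)*S = 4 + √(-2)*S = 4 + (I*√2)*S = 4 + I*S*√2)
R - w(l(G), -1) = 2324 - (4 + I*(-1)*√2) = 2324 - (4 - I*√2) = 2324 + (-4 + I*√2) = 2320 + I*√2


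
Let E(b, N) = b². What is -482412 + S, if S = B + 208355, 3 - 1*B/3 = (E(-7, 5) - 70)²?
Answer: -275371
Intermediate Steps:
B = -1314 (B = 9 - 3*((-7)² - 70)² = 9 - 3*(49 - 70)² = 9 - 3*(-21)² = 9 - 3*441 = 9 - 1323 = -1314)
S = 207041 (S = -1314 + 208355 = 207041)
-482412 + S = -482412 + 207041 = -275371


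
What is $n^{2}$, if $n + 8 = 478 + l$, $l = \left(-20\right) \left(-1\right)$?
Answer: $240100$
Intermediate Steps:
$l = 20$
$n = 490$ ($n = -8 + \left(478 + 20\right) = -8 + 498 = 490$)
$n^{2} = 490^{2} = 240100$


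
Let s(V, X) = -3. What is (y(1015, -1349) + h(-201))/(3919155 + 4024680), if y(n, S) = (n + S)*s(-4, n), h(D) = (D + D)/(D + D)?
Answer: 1003/7943835 ≈ 0.00012626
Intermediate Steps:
h(D) = 1 (h(D) = (2*D)/((2*D)) = (2*D)*(1/(2*D)) = 1)
y(n, S) = -3*S - 3*n (y(n, S) = (n + S)*(-3) = (S + n)*(-3) = -3*S - 3*n)
(y(1015, -1349) + h(-201))/(3919155 + 4024680) = ((-3*(-1349) - 3*1015) + 1)/(3919155 + 4024680) = ((4047 - 3045) + 1)/7943835 = (1002 + 1)*(1/7943835) = 1003*(1/7943835) = 1003/7943835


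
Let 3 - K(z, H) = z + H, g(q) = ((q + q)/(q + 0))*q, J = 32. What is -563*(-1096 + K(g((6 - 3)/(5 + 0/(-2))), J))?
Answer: 3170253/5 ≈ 6.3405e+5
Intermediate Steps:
g(q) = 2*q (g(q) = ((2*q)/q)*q = 2*q)
K(z, H) = 3 - H - z (K(z, H) = 3 - (z + H) = 3 - (H + z) = 3 + (-H - z) = 3 - H - z)
-563*(-1096 + K(g((6 - 3)/(5 + 0/(-2))), J)) = -563*(-1096 + (3 - 1*32 - 2*(6 - 3)/(5 + 0/(-2)))) = -563*(-1096 + (3 - 32 - 2*3/(5 + 0*(-½)))) = -563*(-1096 + (3 - 32 - 2*3/(5 + 0))) = -563*(-1096 + (3 - 32 - 2*3/5)) = -563*(-1096 + (3 - 32 - 1*6/5)) = -563*(-1096 + (3 - 32 - 6/5)) = -563*(-1096 - 151/5) = -563*(-5631/5) = 3170253/5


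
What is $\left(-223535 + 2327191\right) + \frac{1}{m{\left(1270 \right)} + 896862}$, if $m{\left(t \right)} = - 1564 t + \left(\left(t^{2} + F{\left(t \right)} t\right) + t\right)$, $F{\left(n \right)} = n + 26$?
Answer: $\frac{4566347176833}{2170672} \approx 2.1037 \cdot 10^{6}$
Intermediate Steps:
$F{\left(n \right)} = 26 + n$
$m{\left(t \right)} = t^{2} - 1563 t + t \left(26 + t\right)$ ($m{\left(t \right)} = - 1564 t + \left(\left(t^{2} + \left(26 + t\right) t\right) + t\right) = - 1564 t + \left(\left(t^{2} + t \left(26 + t\right)\right) + t\right) = - 1564 t + \left(t + t^{2} + t \left(26 + t\right)\right) = t^{2} - 1563 t + t \left(26 + t\right)$)
$\left(-223535 + 2327191\right) + \frac{1}{m{\left(1270 \right)} + 896862} = \left(-223535 + 2327191\right) + \frac{1}{1270 \left(-1537 + 2 \cdot 1270\right) + 896862} = 2103656 + \frac{1}{1270 \left(-1537 + 2540\right) + 896862} = 2103656 + \frac{1}{1270 \cdot 1003 + 896862} = 2103656 + \frac{1}{1273810 + 896862} = 2103656 + \frac{1}{2170672} = \frac{4566347176833}{2170672}$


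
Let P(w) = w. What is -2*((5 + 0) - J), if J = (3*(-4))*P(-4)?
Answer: 86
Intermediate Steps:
J = 48 (J = (3*(-4))*(-4) = -12*(-4) = 48)
-2*((5 + 0) - J) = -2*((5 + 0) - 1*48) = -2*(5 - 48) = -2*(-43) = 86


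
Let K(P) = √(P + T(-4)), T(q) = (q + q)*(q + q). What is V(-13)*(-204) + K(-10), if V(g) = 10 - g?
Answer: -4692 + 3*√6 ≈ -4684.6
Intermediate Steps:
T(q) = 4*q² (T(q) = (2*q)*(2*q) = 4*q²)
K(P) = √(64 + P) (K(P) = √(P + 4*(-4)²) = √(P + 4*16) = √(P + 64) = √(64 + P))
V(-13)*(-204) + K(-10) = (10 - 1*(-13))*(-204) + √(64 - 10) = (10 + 13)*(-204) + √54 = 23*(-204) + 3*√6 = -4692 + 3*√6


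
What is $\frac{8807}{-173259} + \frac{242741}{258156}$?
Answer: $\frac{4420387003}{4969761156} \approx 0.88946$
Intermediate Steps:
$\frac{8807}{-173259} + \frac{242741}{258156} = 8807 \left(- \frac{1}{173259}\right) + 242741 \cdot \frac{1}{258156} = - \frac{8807}{173259} + \frac{242741}{258156} = \frac{4420387003}{4969761156}$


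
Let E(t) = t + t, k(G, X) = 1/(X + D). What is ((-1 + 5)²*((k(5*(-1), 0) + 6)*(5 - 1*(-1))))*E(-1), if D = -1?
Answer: -960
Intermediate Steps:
k(G, X) = 1/(-1 + X) (k(G, X) = 1/(X - 1) = 1/(-1 + X))
E(t) = 2*t
((-1 + 5)²*((k(5*(-1), 0) + 6)*(5 - 1*(-1))))*E(-1) = ((-1 + 5)²*((1/(-1 + 0) + 6)*(5 - 1*(-1))))*(2*(-1)) = (4²*((1/(-1) + 6)*(5 + 1)))*(-2) = (16*((-1 + 6)*6))*(-2) = (16*(5*6))*(-2) = (16*30)*(-2) = 480*(-2) = -960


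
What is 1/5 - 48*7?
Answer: -1679/5 ≈ -335.80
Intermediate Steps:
1/5 - 48*7 = 1/5 - 336 = -1679/5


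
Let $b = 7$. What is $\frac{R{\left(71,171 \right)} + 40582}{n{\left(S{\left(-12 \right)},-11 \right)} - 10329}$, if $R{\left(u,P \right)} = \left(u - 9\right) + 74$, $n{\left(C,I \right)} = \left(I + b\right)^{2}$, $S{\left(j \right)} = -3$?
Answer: $- \frac{40718}{10313} \approx -3.9482$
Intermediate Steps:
$n{\left(C,I \right)} = \left(7 + I\right)^{2}$ ($n{\left(C,I \right)} = \left(I + 7\right)^{2} = \left(7 + I\right)^{2}$)
$R{\left(u,P \right)} = 65 + u$ ($R{\left(u,P \right)} = \left(-9 + u\right) + 74 = 65 + u$)
$\frac{R{\left(71,171 \right)} + 40582}{n{\left(S{\left(-12 \right)},-11 \right)} - 10329} = \frac{\left(65 + 71\right) + 40582}{\left(7 - 11\right)^{2} - 10329} = \frac{136 + 40582}{\left(-4\right)^{2} - 10329} = \frac{40718}{16 - 10329} = \frac{40718}{-10313} = 40718 \left(- \frac{1}{10313}\right) = - \frac{40718}{10313}$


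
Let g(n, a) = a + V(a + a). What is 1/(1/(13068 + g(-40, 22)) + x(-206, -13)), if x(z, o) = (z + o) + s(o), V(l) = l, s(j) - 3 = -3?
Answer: -13134/2876345 ≈ -0.0045662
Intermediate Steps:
s(j) = 0 (s(j) = 3 - 3 = 0)
g(n, a) = 3*a (g(n, a) = a + (a + a) = a + 2*a = 3*a)
x(z, o) = o + z (x(z, o) = (z + o) + 0 = (o + z) + 0 = o + z)
1/(1/(13068 + g(-40, 22)) + x(-206, -13)) = 1/(1/(13068 + 3*22) + (-13 - 206)) = 1/(1/(13068 + 66) - 219) = 1/(1/13134 - 219) = 1/(-2876345/13134) = -13134/2876345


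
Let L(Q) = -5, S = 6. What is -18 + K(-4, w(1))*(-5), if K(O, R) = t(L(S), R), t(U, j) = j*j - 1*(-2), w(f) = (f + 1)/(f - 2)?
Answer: -48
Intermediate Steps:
w(f) = (1 + f)/(-2 + f)
t(U, j) = 2 + j² (t(U, j) = j² + 2 = 2 + j²)
K(O, R) = 2 + R²
-18 + K(-4, w(1))*(-5) = -18 + (2 + ((1 + 1)/(-2 + 1))²)*(-5) = -18 + (2 + (2/(-1))²)*(-5) = -18 + (2 + (-1*2)²)*(-5) = -18 + (2 + (-2)²)*(-5) = -18 + (2 + 4)*(-5) = -18 + 6*(-5) = -18 - 30 = -48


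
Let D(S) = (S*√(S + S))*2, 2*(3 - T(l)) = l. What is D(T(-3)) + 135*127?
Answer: 17172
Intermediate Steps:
T(l) = 3 - l/2
D(S) = 2*√2*S^(3/2) (D(S) = (S*√(2*S))*2 = (S*(√2*√S))*2 = (√2*S^(3/2))*2 = 2*√2*S^(3/2))
D(T(-3)) + 135*127 = 2*√2*(3 - ½*(-3))^(3/2) + 135*127 = 2*√2*(3 + 3/2)^(3/2) + 17145 = 2*√2*(9/2)^(3/2) + 17145 = 2*√2*(27*√2/4) + 17145 = 27 + 17145 = 17172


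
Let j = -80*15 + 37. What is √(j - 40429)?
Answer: 2*I*√10398 ≈ 203.94*I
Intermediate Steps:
j = -1163 (j = -1200 + 37 = -1163)
√(j - 40429) = √(-1163 - 40429) = √(-41592) = 2*I*√10398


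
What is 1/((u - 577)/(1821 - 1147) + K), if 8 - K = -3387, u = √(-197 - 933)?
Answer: 1541878122/5233356249539 - 674*I*√1130/5233356249539 ≈ 0.00029463 - 4.3293e-9*I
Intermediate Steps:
u = I*√1130 (u = √(-1130) = I*√1130 ≈ 33.615*I)
K = 3395 (K = 8 - 1*(-3387) = 8 + 3387 = 3395)
1/((u - 577)/(1821 - 1147) + K) = 1/((I*√1130 - 577)/(1821 - 1147) + 3395) = 1/((-577 + I*√1130)/674 + 3395) = 1/((-577 + I*√1130)*(1/674) + 3395) = 1/((-577/674 + I*√1130/674) + 3395) = 1/(2287653/674 + I*√1130/674)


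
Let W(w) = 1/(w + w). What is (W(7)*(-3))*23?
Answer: -69/14 ≈ -4.9286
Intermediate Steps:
W(w) = 1/(2*w)
(W(7)*(-3))*23 = (((½)/7)*(-3))*23 = (((½)*(⅐))*(-3))*23 = ((1/14)*(-3))*23 = -3/14*23 = -69/14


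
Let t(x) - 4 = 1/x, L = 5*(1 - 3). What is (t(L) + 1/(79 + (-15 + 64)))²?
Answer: 6255001/409600 ≈ 15.271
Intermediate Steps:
L = -10 (L = 5*(-2) = -10)
t(x) = 4 + 1/x
(t(L) + 1/(79 + (-15 + 64)))² = ((4 + 1/(-10)) + 1/(79 + (-15 + 64)))² = ((4 - ⅒) + 1/(79 + 49))² = (39/10 + 1/128)² = (2501/640)² = 6255001/409600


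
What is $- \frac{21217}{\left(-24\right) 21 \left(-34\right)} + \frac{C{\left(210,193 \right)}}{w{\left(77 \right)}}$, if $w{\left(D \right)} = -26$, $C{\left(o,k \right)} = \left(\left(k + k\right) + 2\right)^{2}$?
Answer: $- \frac{184305259}{31824} \approx -5791.4$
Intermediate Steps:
$C{\left(o,k \right)} = \left(2 + 2 k\right)^{2}$ ($C{\left(o,k \right)} = \left(2 k + 2\right)^{2} = \left(2 + 2 k\right)^{2}$)
$- \frac{21217}{\left(-24\right) 21 \left(-34\right)} + \frac{C{\left(210,193 \right)}}{w{\left(77 \right)}} = - \frac{21217}{\left(-24\right) 21 \left(-34\right)} + \frac{4 \left(1 + 193\right)^{2}}{-26} = - \frac{21217}{\left(-504\right) \left(-34\right)} + 4 \cdot 194^{2} \left(- \frac{1}{26}\right) = - \frac{21217}{17136} + 4 \cdot 37636 \left(- \frac{1}{26}\right) = \left(-21217\right) \frac{1}{17136} + 150544 \left(- \frac{1}{26}\right) = - \frac{3031}{2448} - \frac{75272}{13} = - \frac{184305259}{31824}$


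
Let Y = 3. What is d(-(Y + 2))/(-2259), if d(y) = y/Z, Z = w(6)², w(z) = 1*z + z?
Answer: 5/325296 ≈ 1.5371e-5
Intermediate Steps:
w(z) = 2*z (w(z) = z + z = 2*z)
Z = 144 (Z = (2*6)² = 12² = 144)
d(y) = y/144
d(-(Y + 2))/(-2259) = ((-(3 + 2))/144)/(-2259) = ((-1*5)/144)*(-1/2259) = ((1/144)*(-5))*(-1/2259) = -5/144*(-1/2259) = 5/325296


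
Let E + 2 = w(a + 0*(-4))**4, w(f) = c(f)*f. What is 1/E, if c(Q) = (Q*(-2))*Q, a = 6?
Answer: 1/34828517374 ≈ 2.8712e-11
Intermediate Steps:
c(Q) = -2*Q**2 (c(Q) = (-2*Q)*Q = -2*Q**2)
w(f) = -2*f**3 (w(f) = (-2*f**2)*f = -2*f**3)
E = 34828517374 (E = -2 + (-2*(6 + 0*(-4))**3)**4 = -2 + (-2*(6 + 0)**3)**4 = -2 + (-2*6**3)**4 = -2 + (-2*216)**4 = -2 + (-432)**4 = -2 + 34828517376 = 34828517374)
1/E = 1/34828517374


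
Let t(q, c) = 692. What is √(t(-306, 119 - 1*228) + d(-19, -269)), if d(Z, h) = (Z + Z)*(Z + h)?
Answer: 2*√2909 ≈ 107.87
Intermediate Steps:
d(Z, h) = 2*Z*(Z + h) (d(Z, h) = (2*Z)*(Z + h) = 2*Z*(Z + h))
√(t(-306, 119 - 1*228) + d(-19, -269)) = √(692 + 2*(-19)*(-19 - 269)) = √(692 + 2*(-19)*(-288)) = √(692 + 10944) = √11636 = 2*√2909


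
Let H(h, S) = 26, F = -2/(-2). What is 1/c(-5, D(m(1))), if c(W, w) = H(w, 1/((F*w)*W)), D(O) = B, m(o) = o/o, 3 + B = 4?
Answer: 1/26 ≈ 0.038462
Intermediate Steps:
F = 1 (F = -2*(-1/2) = 1)
B = 1 (B = -3 + 4 = 1)
m(o) = 1
D(O) = 1
c(W, w) = 26
1/c(-5, D(m(1))) = 1/26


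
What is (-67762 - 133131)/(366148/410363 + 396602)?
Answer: -31357571/61906106 ≈ -0.50653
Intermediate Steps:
(-67762 - 133131)/(366148/410363 + 396602) = -200893/(366148*(1/410363) + 396602) = -200893/(1532/1717 + 396602) = -200893/680967166/1717 = -200893*1717/680967166 = -31357571/61906106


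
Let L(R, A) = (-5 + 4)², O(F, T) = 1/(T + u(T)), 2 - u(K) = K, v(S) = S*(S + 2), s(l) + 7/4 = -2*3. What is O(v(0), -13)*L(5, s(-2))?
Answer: ½ ≈ 0.50000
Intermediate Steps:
s(l) = -31/4 (s(l) = -7/4 - 2*3 = -7/4 - 6 = -31/4)
v(S) = S*(2 + S)
u(K) = 2 - K
O(F, T) = ½ (O(F, T) = 1/(T + (2 - T)) = 1/2 = ½)
L(R, A) = 1 (L(R, A) = (-1)² = 1)
O(v(0), -13)*L(5, s(-2)) = (½)*1 = ½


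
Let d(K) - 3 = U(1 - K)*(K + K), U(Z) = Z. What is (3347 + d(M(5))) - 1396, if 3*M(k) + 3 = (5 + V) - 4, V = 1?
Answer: 17578/9 ≈ 1953.1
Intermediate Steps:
M(k) = -⅓ (M(k) = -1 + ((5 + 1) - 4)/3 = -1 + (6 - 4)/3 = -1 + (⅓)*2 = -1 + ⅔ = -⅓)
d(K) = 3 + 2*K*(1 - K) (d(K) = 3 + (1 - K)*(K + K) = 3 + (1 - K)*(2*K) = 3 + 2*K*(1 - K))
(3347 + d(M(5))) - 1396 = (3347 + (3 - 2*(-⅓)*(-1 - ⅓))) - 1396 = (3347 + (3 - 2*(-⅓)*(-4/3))) - 1396 = (3347 + (3 - 8/9)) - 1396 = (3347 + 19/9) - 1396 = 30142/9 - 1396 = 17578/9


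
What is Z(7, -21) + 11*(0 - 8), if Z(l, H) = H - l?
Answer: -116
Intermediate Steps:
Z(7, -21) + 11*(0 - 8) = (-21 - 1*7) + 11*(0 - 8) = (-21 - 7) + 11*(-8) = -28 - 88 = -116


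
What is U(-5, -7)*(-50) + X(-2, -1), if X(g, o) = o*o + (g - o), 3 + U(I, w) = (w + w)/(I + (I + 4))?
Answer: 100/3 ≈ 33.333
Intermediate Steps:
U(I, w) = -3 + 2*w/(4 + 2*I) (U(I, w) = -3 + (w + w)/(I + (I + 4)) = -3 + (2*w)/(I + (4 + I)) = -3 + (2*w)/(4 + 2*I) = -3 + 2*w/(4 + 2*I))
X(g, o) = g + o² - o (X(g, o) = o² + (g - o) = g + o² - o)
U(-5, -7)*(-50) + X(-2, -1) = ((-6 - 7 - 3*(-5))/(2 - 5))*(-50) + (-2 + (-1)² - 1*(-1)) = ((-6 - 7 + 15)/(-3))*(-50) + (-2 + 1 + 1) = -⅓*2*(-50) + 0 = -⅔*(-50) + 0 = 100/3 + 0 = 100/3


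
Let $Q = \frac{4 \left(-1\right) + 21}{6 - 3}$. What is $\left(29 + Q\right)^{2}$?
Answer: $\frac{10816}{9} \approx 1201.8$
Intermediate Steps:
$Q = \frac{17}{3}$ ($Q = \frac{-4 + 21}{3} = 17 \cdot \frac{1}{3} = \frac{17}{3} \approx 5.6667$)
$\left(29 + Q\right)^{2} = \left(29 + \frac{17}{3}\right)^{2} = \left(\frac{104}{3}\right)^{2} = \frac{10816}{9}$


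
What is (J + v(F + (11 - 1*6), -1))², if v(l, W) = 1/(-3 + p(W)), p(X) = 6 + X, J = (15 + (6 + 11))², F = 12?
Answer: 4198401/4 ≈ 1.0496e+6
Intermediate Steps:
J = 1024 (J = (15 + 17)² = 32² = 1024)
v(l, W) = 1/(3 + W) (v(l, W) = 1/(-3 + (6 + W)) = 1/(3 + W))
(J + v(F + (11 - 1*6), -1))² = (1024 + 1/(3 - 1))² = (1024 + 1/2)² = (1024 + ½)² = (2049/2)² = 4198401/4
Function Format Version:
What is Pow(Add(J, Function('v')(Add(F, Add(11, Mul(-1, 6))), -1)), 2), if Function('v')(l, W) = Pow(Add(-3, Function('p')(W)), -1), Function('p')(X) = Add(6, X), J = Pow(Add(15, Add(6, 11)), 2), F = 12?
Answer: Rational(4198401, 4) ≈ 1.0496e+6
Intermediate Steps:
J = 1024 (J = Pow(Add(15, 17), 2) = Pow(32, 2) = 1024)
Function('v')(l, W) = Pow(Add(3, W), -1) (Function('v')(l, W) = Pow(Add(-3, Add(6, W)), -1) = Pow(Add(3, W), -1))
Pow(Add(J, Function('v')(Add(F, Add(11, Mul(-1, 6))), -1)), 2) = Pow(Add(1024, Pow(Add(3, -1), -1)), 2) = Pow(Add(1024, Pow(2, -1)), 2) = Pow(Add(1024, Rational(1, 2)), 2) = Pow(Rational(2049, 2), 2) = Rational(4198401, 4)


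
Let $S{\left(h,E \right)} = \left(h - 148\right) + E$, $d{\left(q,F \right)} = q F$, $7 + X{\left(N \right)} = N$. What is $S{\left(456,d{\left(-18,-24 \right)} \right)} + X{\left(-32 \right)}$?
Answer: $701$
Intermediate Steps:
$X{\left(N \right)} = -7 + N$
$d{\left(q,F \right)} = F q$
$S{\left(h,E \right)} = -148 + E + h$ ($S{\left(h,E \right)} = \left(-148 + h\right) + E = -148 + E + h$)
$S{\left(456,d{\left(-18,-24 \right)} \right)} + X{\left(-32 \right)} = \left(-148 - -432 + 456\right) - 39 = \left(-148 + 432 + 456\right) - 39 = 740 - 39 = 701$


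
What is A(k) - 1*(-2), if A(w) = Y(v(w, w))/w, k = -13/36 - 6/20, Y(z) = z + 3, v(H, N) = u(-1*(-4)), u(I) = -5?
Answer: 598/119 ≈ 5.0252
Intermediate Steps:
v(H, N) = -5
Y(z) = 3 + z
k = -119/180 (k = -13*1/36 - 6*1/20 = -13/36 - 3/10 = -119/180 ≈ -0.66111)
A(w) = -2/w (A(w) = (3 - 5)/w = -2/w)
A(k) - 1*(-2) = -2/(-119/180) - 1*(-2) = -2*(-180/119) + 2 = 360/119 + 2 = 598/119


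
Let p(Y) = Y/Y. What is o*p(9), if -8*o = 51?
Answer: -51/8 ≈ -6.3750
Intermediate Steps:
o = -51/8 (o = -⅛*51 = -51/8 ≈ -6.3750)
p(Y) = 1
o*p(9) = -51/8*1 = -51/8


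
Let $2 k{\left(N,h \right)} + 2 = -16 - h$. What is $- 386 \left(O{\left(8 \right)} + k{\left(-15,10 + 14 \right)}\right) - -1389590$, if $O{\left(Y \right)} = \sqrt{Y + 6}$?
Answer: $1397696 - 386 \sqrt{14} \approx 1.3963 \cdot 10^{6}$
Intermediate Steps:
$k{\left(N,h \right)} = -9 - \frac{h}{2}$ ($k{\left(N,h \right)} = -1 + \frac{-16 - h}{2} = -1 - \left(8 + \frac{h}{2}\right) = -9 - \frac{h}{2}$)
$O{\left(Y \right)} = \sqrt{6 + Y}$
$- 386 \left(O{\left(8 \right)} + k{\left(-15,10 + 14 \right)}\right) - -1389590 = - 386 \left(\sqrt{6 + 8} - \left(9 + \frac{10 + 14}{2}\right)\right) - -1389590 = - 386 \left(\sqrt{14} - 21\right) + 1389590 = - 386 \left(-21 + \sqrt{14}\right) + 1389590 = \left(8106 - 386 \sqrt{14}\right) + 1389590 = 1397696 - 386 \sqrt{14}$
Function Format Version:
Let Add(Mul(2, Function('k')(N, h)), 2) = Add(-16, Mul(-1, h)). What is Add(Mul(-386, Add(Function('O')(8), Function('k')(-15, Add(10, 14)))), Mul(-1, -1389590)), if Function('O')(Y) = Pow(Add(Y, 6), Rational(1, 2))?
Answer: Add(1397696, Mul(-386, Pow(14, Rational(1, 2)))) ≈ 1.3963e+6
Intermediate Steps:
Function('k')(N, h) = Add(-9, Mul(Rational(-1, 2), h)) (Function('k')(N, h) = Add(-1, Mul(Rational(1, 2), Add(-16, Mul(-1, h)))) = Add(-1, Add(-8, Mul(Rational(-1, 2), h))) = Add(-9, Mul(Rational(-1, 2), h)))
Function('O')(Y) = Pow(Add(6, Y), Rational(1, 2))
Add(Mul(-386, Add(Function('O')(8), Function('k')(-15, Add(10, 14)))), Mul(-1, -1389590)) = Add(Mul(-386, Add(Pow(Add(6, 8), Rational(1, 2)), Add(-9, Mul(Rational(-1, 2), Add(10, 14))))), Mul(-1, -1389590)) = Add(Mul(-386, Add(Pow(14, Rational(1, 2)), Add(-9, Mul(Rational(-1, 2), 24)))), 1389590) = Add(Mul(-386, Add(Pow(14, Rational(1, 2)), Add(-9, -12))), 1389590) = Add(Mul(-386, Add(Pow(14, Rational(1, 2)), -21)), 1389590) = Add(Mul(-386, Add(-21, Pow(14, Rational(1, 2)))), 1389590) = Add(Add(8106, Mul(-386, Pow(14, Rational(1, 2)))), 1389590) = Add(1397696, Mul(-386, Pow(14, Rational(1, 2))))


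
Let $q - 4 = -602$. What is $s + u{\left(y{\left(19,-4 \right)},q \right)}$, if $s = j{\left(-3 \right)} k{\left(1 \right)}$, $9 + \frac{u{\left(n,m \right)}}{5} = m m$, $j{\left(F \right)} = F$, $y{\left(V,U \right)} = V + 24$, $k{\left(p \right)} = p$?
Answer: $1787972$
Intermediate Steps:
$q = -598$ ($q = 4 - 602 = -598$)
$y{\left(V,U \right)} = 24 + V$
$u{\left(n,m \right)} = -45 + 5 m^{2}$ ($u{\left(n,m \right)} = -45 + 5 m m = -45 + 5 m^{2}$)
$s = -3$ ($s = \left(-3\right) 1 = -3$)
$s + u{\left(y{\left(19,-4 \right)},q \right)} = -3 - \left(45 - 5 \left(-598\right)^{2}\right) = -3 + \left(-45 + 5 \cdot 357604\right) = -3 + \left(-45 + 1788020\right) = -3 + 1787975 = 1787972$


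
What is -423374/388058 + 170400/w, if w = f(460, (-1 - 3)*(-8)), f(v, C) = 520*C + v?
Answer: 98142313/11059653 ≈ 8.8739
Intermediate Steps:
f(v, C) = v + 520*C
w = 17100 (w = 460 + 520*((-1 - 3)*(-8)) = 460 + 520*(-4*(-8)) = 460 + 520*32 = 460 + 16640 = 17100)
-423374/388058 + 170400/w = -423374/388058 + 170400/17100 = -423374*1/388058 + 170400*(1/17100) = -211687/194029 + 568/57 = 98142313/11059653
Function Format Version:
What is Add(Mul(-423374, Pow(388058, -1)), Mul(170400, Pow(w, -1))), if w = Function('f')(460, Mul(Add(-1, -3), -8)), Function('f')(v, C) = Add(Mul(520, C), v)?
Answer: Rational(98142313, 11059653) ≈ 8.8739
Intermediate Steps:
Function('f')(v, C) = Add(v, Mul(520, C))
w = 17100 (w = Add(460, Mul(520, Mul(Add(-1, -3), -8))) = Add(460, Mul(520, Mul(-4, -8))) = Add(460, Mul(520, 32)) = Add(460, 16640) = 17100)
Add(Mul(-423374, Pow(388058, -1)), Mul(170400, Pow(w, -1))) = Add(Mul(-423374, Pow(388058, -1)), Mul(170400, Pow(17100, -1))) = Add(Mul(-423374, Rational(1, 388058)), Mul(170400, Rational(1, 17100))) = Add(Rational(-211687, 194029), Rational(568, 57)) = Rational(98142313, 11059653)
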